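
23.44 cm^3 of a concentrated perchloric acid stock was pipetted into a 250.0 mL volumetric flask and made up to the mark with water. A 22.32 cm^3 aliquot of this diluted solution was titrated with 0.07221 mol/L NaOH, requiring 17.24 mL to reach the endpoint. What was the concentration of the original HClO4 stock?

n(NaOH) = 0.07221 x 0.01724 = 0.001245 mol.
n(HClO4) in the aliquot = 0.001245 mol.
[diluted HClO4] = 0.001245 / 0.02232 = 0.05578 M.
Dilution factor = 250.0/23.44 = 10.67, so [stock] = 0.05578 x 10.67 = 0.595 M.

0.595 M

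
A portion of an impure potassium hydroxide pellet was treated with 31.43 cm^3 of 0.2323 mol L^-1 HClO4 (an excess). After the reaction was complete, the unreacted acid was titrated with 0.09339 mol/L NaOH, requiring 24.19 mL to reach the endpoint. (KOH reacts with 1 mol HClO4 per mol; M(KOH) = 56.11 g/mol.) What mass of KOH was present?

0.283 g

Total n(HClO4) added = 0.2323 x 0.03143 = 0.007301 mol.
n(NaOH) used = 0.09339 x 0.02419 = 0.002259 mol, which equals the excess n(HClO4).
So n(HClO4) consumed by the sample = 0.007301 - 0.002259 = 0.005042 mol.
n(KOH) = 0.005042 / 1 = 0.005042 mol.
mass = 0.005042 mol x 56.11 g/mol = 0.283 g.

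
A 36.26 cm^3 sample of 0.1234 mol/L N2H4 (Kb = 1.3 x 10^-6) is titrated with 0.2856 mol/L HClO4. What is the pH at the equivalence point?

4.59

n(N2H4) = 0.1234 x 0.03626 = 0.004474 mol; V(HClO4) at equivalence = 0.004474/0.2856 = 0.01567 L.
At equivalence the base is fully converted to N2H5+; total volume = 0.05193 L, so [N2H5+] = 0.004474/0.05193 = 0.08617 M.
Ka(N2H5+) = Kw/Kb = 1.0e-14 / 1.3 x 10^-6 = 7.69e-9.
[H^+] = sqrt(Ka x [N2H5+]) = sqrt(7.69e-9 x 0.08617) = 2.57e-5 M.
pH = -log(2.57e-5) = 4.59.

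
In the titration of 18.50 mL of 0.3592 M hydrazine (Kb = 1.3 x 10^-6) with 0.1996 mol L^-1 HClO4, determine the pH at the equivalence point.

4.50

n(N2H4) = 0.3592 x 0.01850 = 0.006645 mol; V(HClO4) at equivalence = 0.006645/0.1996 = 0.03329 L.
At equivalence the base is fully converted to N2H5+; total volume = 0.05179 L, so [N2H5+] = 0.006645/0.05179 = 0.1283 M.
Ka(N2H5+) = Kw/Kb = 1.0e-14 / 1.3 x 10^-6 = 7.69e-9.
[H^+] = sqrt(Ka x [N2H5+]) = sqrt(7.69e-9 x 0.1283) = 3.14e-5 M.
pH = -log(3.14e-5) = 4.50.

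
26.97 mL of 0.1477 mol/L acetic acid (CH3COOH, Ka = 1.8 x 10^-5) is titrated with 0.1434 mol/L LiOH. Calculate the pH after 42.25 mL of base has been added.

n(acid) = 0.1477 x 0.02697 = 0.003983 mol; n(LiOH) added = 0.1434 x 0.04225 = 0.006059 mol.
Base is in excess by 0.006059 - 0.003983 = 0.002075 mol in a total volume of 0.06922 L.
[OH^-] = 0.002075/0.06922 = 0.02998 M, so pOH = 1.52 and pH = 14.00 - 1.52 = 12.48.

12.48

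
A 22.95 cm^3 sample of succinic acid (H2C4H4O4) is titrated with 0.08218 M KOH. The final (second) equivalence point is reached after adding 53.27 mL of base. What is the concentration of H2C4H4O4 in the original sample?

n(KOH) = 0.08218 x 0.05327 = 0.004378 mol.
At the final (second) equivalence point, 2 mol OH^- react per mol H2C4H4O4, so n(H2C4H4O4) = 0.004378 / 2 = 0.002189 mol.
[H2C4H4O4] = 0.002189 / 0.02295 L = 0.0954 M.

0.0954 M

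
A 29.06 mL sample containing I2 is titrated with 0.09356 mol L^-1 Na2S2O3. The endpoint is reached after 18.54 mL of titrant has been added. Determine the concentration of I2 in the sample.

0.0298 M

n(Na2S2O3) = 0.09356 x 0.01854 = 0.001735 mol.
From the balanced equation, 2 mol Na2S2O3 reacts with 1 mol I2, so n(I2) = 0.001735 x 1/2 = 0.0008673 mol.
[I2] = 0.0008673 / 0.02906 L = 0.0298 M.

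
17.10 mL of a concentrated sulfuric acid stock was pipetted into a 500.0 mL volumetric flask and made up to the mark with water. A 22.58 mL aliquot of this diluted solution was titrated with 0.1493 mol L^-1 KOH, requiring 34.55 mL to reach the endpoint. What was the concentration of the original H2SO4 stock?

3.34 M

n(KOH) = 0.1493 x 0.03455 = 0.005158 mol.
n(H2SO4) in the aliquot = 0.005158 x 1/2 = 0.002579 mol.
[diluted H2SO4] = 0.002579 / 0.02258 = 0.1142 M.
Dilution factor = 500.0/17.10 = 29.24, so [stock] = 0.1142 x 29.24 = 3.34 M.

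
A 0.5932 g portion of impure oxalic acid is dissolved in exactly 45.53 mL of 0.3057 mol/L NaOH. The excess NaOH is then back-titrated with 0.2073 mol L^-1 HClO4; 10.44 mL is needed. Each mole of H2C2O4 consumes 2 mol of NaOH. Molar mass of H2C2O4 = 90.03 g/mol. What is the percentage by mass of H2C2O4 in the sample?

Total n(NaOH) added = 0.3057 x 0.04553 = 0.01392 mol.
n(HClO4) used = 0.2073 x 0.01044 = 0.002164 mol, which equals the excess n(NaOH).
So n(NaOH) consumed by the sample = 0.01392 - 0.002164 = 0.01175 mol.
n(H2C2O4) = 0.01175 / 2 = 0.005877 mol.
mass H2C2O4 = 0.005877 x 90.03 = 0.5291 g, so %H2C2O4 = 0.5291/0.5932 x 100 = 89.2%.

89.2%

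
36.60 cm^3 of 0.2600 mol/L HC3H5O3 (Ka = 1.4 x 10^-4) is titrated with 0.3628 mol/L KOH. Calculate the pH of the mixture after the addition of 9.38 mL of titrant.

3.60

Initial n(HC3H5O3) = 0.2600 x 0.03660 = 0.009516 mol.
n(KOH) added = 0.3628 x 0.009380 = 0.003403 mol, converting that many moles of HC3H5O3 to C3H5O3-.
Remaining n(HC3H5O3) = 0.006113 mol; n(C3H5O3-) = 0.003403 mol.
By Henderson-Hasselbalch, pH = pKa + log([A^-]/[HA]) = 3.85 + log(0.003403/0.006113) = 3.85 + (-0.25) = 3.60.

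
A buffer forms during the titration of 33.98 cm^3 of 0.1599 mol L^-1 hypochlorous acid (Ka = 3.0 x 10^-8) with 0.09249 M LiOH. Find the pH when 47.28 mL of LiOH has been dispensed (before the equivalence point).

Initial n(HClO) = 0.1599 x 0.03398 = 0.005433 mol.
n(LiOH) added = 0.09249 x 0.04728 = 0.004373 mol, converting that many moles of HClO to ClO-.
Remaining n(HClO) = 0.001060 mol; n(ClO-) = 0.004373 mol.
By Henderson-Hasselbalch, pH = pKa + log([A^-]/[HA]) = 7.52 + log(0.004373/0.001060) = 7.52 + (+0.62) = 8.14.

8.14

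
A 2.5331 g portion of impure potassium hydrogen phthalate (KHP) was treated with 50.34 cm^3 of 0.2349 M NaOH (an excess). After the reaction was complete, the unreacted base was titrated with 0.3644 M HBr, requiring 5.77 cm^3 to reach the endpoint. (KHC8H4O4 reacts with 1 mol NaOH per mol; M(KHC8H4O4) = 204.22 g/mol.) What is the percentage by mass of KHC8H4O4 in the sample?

Total n(NaOH) added = 0.2349 x 0.05034 = 0.01182 mol.
n(HBr) used = 0.3644 x 0.005770 = 0.002103 mol, which equals the excess n(NaOH).
So n(NaOH) consumed by the sample = 0.01182 - 0.002103 = 0.009722 mol.
n(KHC8H4O4) = 0.009722 / 1 = 0.009722 mol.
mass KHC8H4O4 = 0.009722 x 204.22 = 1.985 g, so %KHC8H4O4 = 1.985/2.5331 x 100 = 78.4%.

78.4%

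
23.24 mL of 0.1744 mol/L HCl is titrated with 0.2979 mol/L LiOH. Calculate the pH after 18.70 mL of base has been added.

n(acid) = 0.1744 x 0.02324 = 0.004053 mol; n(LiOH) added = 0.2979 x 0.01870 = 0.005571 mol.
Base is in excess by 0.005571 - 0.004053 = 0.001518 mol in a total volume of 0.04194 L.
[OH^-] = 0.001518/0.04194 = 0.03619 M, so pOH = 1.44 and pH = 14.00 - 1.44 = 12.56.

12.56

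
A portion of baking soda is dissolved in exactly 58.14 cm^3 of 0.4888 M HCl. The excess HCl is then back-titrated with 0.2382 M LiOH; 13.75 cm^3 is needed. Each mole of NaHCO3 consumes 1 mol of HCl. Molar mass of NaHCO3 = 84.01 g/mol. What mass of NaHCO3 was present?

2.11 g

Total n(HCl) added = 0.4888 x 0.05814 = 0.02842 mol.
n(LiOH) used = 0.2382 x 0.01375 = 0.003275 mol, which equals the excess n(HCl).
So n(HCl) consumed by the sample = 0.02842 - 0.003275 = 0.02514 mol.
n(NaHCO3) = 0.02514 / 1 = 0.02514 mol.
mass = 0.02514 mol x 84.01 g/mol = 2.11 g.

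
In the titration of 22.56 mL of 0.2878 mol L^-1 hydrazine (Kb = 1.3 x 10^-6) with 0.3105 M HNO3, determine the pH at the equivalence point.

n(N2H4) = 0.2878 x 0.02256 = 0.006493 mol; V(HNO3) at equivalence = 0.006493/0.3105 = 0.02091 L.
At equivalence the base is fully converted to N2H5+; total volume = 0.04347 L, so [N2H5+] = 0.006493/0.04347 = 0.1494 M.
Ka(N2H5+) = Kw/Kb = 1.0e-14 / 1.3 x 10^-6 = 7.69e-9.
[H^+] = sqrt(Ka x [N2H5+]) = sqrt(7.69e-9 x 0.1494) = 3.39e-5 M.
pH = -log(3.39e-5) = 4.47.

4.47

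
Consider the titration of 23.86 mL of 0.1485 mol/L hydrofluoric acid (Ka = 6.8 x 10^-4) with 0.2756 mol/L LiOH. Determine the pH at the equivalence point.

8.08

n(HF) = 0.1485 x 0.02386 = 0.003543 mol; V(LiOH) at equivalence = 0.003543/0.2756 = 0.01286 L.
At equivalence all the acid is converted to F-; total volume = 0.02386 + 0.01286 = 0.03672 L, so [F-] = 0.003543/0.03672 = 0.09650 M.
Kb = Kw/Ka = 1.0e-14 / 6.8 x 10^-4 = 1.47e-11.
[OH^-] = sqrt(Kb x [F-]) = sqrt(1.47e-11 x 0.09650) = 1.19e-6 M.
pOH = 5.92, so pH = 14.00 - 5.92 = 8.08.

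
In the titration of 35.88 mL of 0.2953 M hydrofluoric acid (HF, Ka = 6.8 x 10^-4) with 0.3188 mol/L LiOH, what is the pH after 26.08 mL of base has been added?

Initial n(HF) = 0.2953 x 0.03588 = 0.01060 mol.
n(LiOH) added = 0.3188 x 0.02608 = 0.008314 mol, converting that many moles of HF to F-.
Remaining n(HF) = 0.002281 mol; n(F-) = 0.008314 mol.
By Henderson-Hasselbalch, pH = pKa + log([A^-]/[HA]) = 3.17 + log(0.008314/0.002281) = 3.17 + (+0.56) = 3.73.

3.73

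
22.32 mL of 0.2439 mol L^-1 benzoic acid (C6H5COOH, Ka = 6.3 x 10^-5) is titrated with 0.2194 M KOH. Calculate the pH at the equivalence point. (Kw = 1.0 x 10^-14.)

n(C6H5COOH) = 0.2439 x 0.02232 = 0.005444 mol; V(KOH) at equivalence = 0.005444/0.2194 = 0.02481 L.
At equivalence all the acid is converted to C6H5COO-; total volume = 0.02232 + 0.02481 = 0.04713 L, so [C6H5COO-] = 0.005444/0.04713 = 0.1155 M.
Kb = Kw/Ka = 1.0e-14 / 6.3 x 10^-5 = 1.59e-10.
[OH^-] = sqrt(Kb x [C6H5COO-]) = sqrt(1.59e-10 x 0.1155) = 4.28e-6 M.
pOH = 5.37, so pH = 14.00 - 5.37 = 8.63.

8.63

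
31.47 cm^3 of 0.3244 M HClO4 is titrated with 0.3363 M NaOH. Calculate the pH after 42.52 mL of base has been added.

12.74

n(acid) = 0.3244 x 0.03147 = 0.01021 mol; n(NaOH) added = 0.3363 x 0.04252 = 0.01430 mol.
Base is in excess by 0.01430 - 0.01021 = 0.004091 mol in a total volume of 0.07399 L.
[OH^-] = 0.004091/0.07399 = 0.05529 M, so pOH = 1.26 and pH = 14.00 - 1.26 = 12.74.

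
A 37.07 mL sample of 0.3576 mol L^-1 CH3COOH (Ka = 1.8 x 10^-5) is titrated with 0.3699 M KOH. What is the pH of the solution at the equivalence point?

9.00

n(CH3COOH) = 0.3576 x 0.03707 = 0.01326 mol; V(KOH) at equivalence = 0.01326/0.3699 = 0.03584 L.
At equivalence all the acid is converted to CH3COO-; total volume = 0.03707 + 0.03584 = 0.07291 L, so [CH3COO-] = 0.01326/0.07291 = 0.1818 M.
Kb = Kw/Ka = 1.0e-14 / 1.8 x 10^-5 = 5.56e-10.
[OH^-] = sqrt(Kb x [CH3COO-]) = sqrt(5.56e-10 x 0.1818) = 1.01e-5 M.
pOH = 5.00, so pH = 14.00 - 5.00 = 9.00.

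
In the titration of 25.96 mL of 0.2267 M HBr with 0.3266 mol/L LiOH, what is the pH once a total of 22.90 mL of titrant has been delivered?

n(acid) = 0.2267 x 0.02596 = 0.005885 mol; n(LiOH) added = 0.3266 x 0.02290 = 0.007479 mol.
Base is in excess by 0.007479 - 0.005885 = 0.001594 mol in a total volume of 0.04886 L.
[OH^-] = 0.001594/0.04886 = 0.03262 M, so pOH = 1.49 and pH = 14.00 - 1.49 = 12.51.

12.51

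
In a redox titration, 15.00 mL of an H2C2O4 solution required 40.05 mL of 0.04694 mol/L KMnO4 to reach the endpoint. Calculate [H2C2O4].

n(KMnO4) = 0.04694 x 0.04005 = 0.001880 mol.
From the balanced equation, 2 mol KMnO4 reacts with 5 mol H2C2O4, so n(H2C2O4) = 0.001880 x 5/2 = 0.004700 mol.
[H2C2O4] = 0.004700 / 0.01500 L = 0.313 M.

0.313 M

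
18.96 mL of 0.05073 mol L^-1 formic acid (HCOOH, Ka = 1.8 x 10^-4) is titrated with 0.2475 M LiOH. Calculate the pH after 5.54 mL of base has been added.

n(acid) = 0.05073 x 0.01896 = 0.0009618 mol; n(LiOH) added = 0.2475 x 0.005540 = 0.001371 mol.
Base is in excess by 0.001371 - 0.0009618 = 0.0004093 mol in a total volume of 0.02450 L.
[OH^-] = 0.0004093/0.02450 = 0.01671 M, so pOH = 1.78 and pH = 14.00 - 1.78 = 12.22.

12.22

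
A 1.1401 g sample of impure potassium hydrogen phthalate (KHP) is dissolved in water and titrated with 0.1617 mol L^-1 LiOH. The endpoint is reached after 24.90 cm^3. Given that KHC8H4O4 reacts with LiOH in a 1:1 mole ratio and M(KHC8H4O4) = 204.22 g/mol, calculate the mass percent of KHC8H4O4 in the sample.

n(LiOH) = 0.1617 x 0.02490 = 0.004026 mol.
n(KHC8H4O4) = 0.004026 / 1 = 0.004026 mol.
mass of KHC8H4O4 = 0.004026 x 204.22 = 0.8223 g.
% purity = 0.8223 / 1.1401 x 100 = 72.1%.

72.1%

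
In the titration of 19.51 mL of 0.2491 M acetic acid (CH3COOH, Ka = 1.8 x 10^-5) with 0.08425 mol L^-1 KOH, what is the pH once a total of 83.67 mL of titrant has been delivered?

12.33

n(acid) = 0.2491 x 0.01951 = 0.004860 mol; n(KOH) added = 0.08425 x 0.08367 = 0.007049 mol.
Base is in excess by 0.007049 - 0.004860 = 0.002189 mol in a total volume of 0.1032 L.
[OH^-] = 0.002189/0.1032 = 0.02122 M, so pOH = 1.67 and pH = 14.00 - 1.67 = 12.33.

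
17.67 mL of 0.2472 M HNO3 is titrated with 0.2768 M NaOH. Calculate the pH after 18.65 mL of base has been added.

n(acid) = 0.2472 x 0.01767 = 0.004368 mol; n(NaOH) added = 0.2768 x 0.01865 = 0.005162 mol.
Base is in excess by 0.005162 - 0.004368 = 0.0007943 mol in a total volume of 0.03632 L.
[OH^-] = 0.0007943/0.03632 = 0.02187 M, so pOH = 1.66 and pH = 14.00 - 1.66 = 12.34.

12.34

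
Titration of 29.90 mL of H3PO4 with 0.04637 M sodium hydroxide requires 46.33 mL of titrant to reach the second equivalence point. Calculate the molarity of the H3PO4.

0.0359 M

n(NaOH) = 0.04637 x 0.04633 = 0.002148 mol.
At the second equivalence point, 2 mol OH^- react per mol H3PO4, so n(H3PO4) = 0.002148 / 2 = 0.001074 mol.
[H3PO4] = 0.001074 / 0.02990 L = 0.0359 M.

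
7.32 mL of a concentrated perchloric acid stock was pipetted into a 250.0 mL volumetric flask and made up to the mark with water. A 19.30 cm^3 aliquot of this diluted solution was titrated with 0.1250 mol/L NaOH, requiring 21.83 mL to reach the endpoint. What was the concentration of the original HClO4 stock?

4.83 M

n(NaOH) = 0.1250 x 0.02183 = 0.002729 mol.
n(HClO4) in the aliquot = 0.002729 mol.
[diluted HClO4] = 0.002729 / 0.01930 = 0.1414 M.
Dilution factor = 250.0/7.320 = 34.15, so [stock] = 0.1414 x 34.15 = 4.83 M.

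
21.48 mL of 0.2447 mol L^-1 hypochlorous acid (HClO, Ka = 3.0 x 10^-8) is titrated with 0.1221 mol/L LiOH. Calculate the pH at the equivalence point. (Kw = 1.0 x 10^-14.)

n(HClO) = 0.2447 x 0.02148 = 0.005256 mol; V(LiOH) at equivalence = 0.005256/0.1221 = 0.04305 L.
At equivalence all the acid is converted to ClO-; total volume = 0.02148 + 0.04305 = 0.06453 L, so [ClO-] = 0.005256/0.06453 = 0.08146 M.
Kb = Kw/Ka = 1.0e-14 / 3.0 x 10^-8 = 3.33e-7.
[OH^-] = sqrt(Kb x [ClO-]) = sqrt(3.33e-7 x 0.08146) = 0.000165 M.
pOH = 3.78, so pH = 14.00 - 3.78 = 10.22.

10.22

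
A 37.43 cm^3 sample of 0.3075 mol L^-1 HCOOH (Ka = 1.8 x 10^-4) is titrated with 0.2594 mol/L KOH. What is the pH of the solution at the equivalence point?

n(HCOOH) = 0.3075 x 0.03743 = 0.01151 mol; V(KOH) at equivalence = 0.01151/0.2594 = 0.04437 L.
At equivalence all the acid is converted to HCOO-; total volume = 0.03743 + 0.04437 = 0.08180 L, so [HCOO-] = 0.01151/0.08180 = 0.1407 M.
Kb = Kw/Ka = 1.0e-14 / 1.8 x 10^-4 = 5.56e-11.
[OH^-] = sqrt(Kb x [HCOO-]) = sqrt(5.56e-11 x 0.1407) = 2.80e-6 M.
pOH = 5.55, so pH = 14.00 - 5.55 = 8.45.

8.45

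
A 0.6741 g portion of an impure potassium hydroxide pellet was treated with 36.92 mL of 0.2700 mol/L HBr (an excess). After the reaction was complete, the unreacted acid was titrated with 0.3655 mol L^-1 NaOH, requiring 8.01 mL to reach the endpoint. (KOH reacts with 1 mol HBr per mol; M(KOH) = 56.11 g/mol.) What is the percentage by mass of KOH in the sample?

Total n(HBr) added = 0.2700 x 0.03692 = 0.009968 mol.
n(NaOH) used = 0.3655 x 0.008010 = 0.002928 mol, which equals the excess n(HBr).
So n(HBr) consumed by the sample = 0.009968 - 0.002928 = 0.007041 mol.
n(KOH) = 0.007041 / 1 = 0.007041 mol.
mass KOH = 0.007041 x 56.11 = 0.3951 g, so %KOH = 0.3951/0.6741 x 100 = 58.6%.

58.6%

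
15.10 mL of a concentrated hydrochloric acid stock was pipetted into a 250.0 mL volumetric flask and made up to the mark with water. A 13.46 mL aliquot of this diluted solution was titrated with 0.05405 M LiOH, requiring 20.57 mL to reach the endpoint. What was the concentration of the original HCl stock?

n(LiOH) = 0.05405 x 0.02057 = 0.001112 mol.
n(HCl) in the aliquot = 0.001112 mol.
[diluted HCl] = 0.001112 / 0.01346 = 0.08260 M.
Dilution factor = 250.0/15.10 = 16.56, so [stock] = 0.08260 x 16.56 = 1.37 M.

1.37 M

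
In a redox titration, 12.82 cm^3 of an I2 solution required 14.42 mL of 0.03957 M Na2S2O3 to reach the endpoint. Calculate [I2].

0.0223 M

n(Na2S2O3) = 0.03957 x 0.01442 = 0.0005706 mol.
From the balanced equation, 2 mol Na2S2O3 reacts with 1 mol I2, so n(I2) = 0.0005706 x 1/2 = 0.0002853 mol.
[I2] = 0.0002853 / 0.01282 L = 0.0223 M.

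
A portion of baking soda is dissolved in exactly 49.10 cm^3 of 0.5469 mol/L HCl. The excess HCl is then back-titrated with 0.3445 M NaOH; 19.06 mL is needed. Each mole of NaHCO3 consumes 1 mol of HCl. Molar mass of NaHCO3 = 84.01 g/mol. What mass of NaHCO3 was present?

1.70 g

Total n(HCl) added = 0.5469 x 0.04910 = 0.02685 mol.
n(NaOH) used = 0.3445 x 0.01906 = 0.006566 mol, which equals the excess n(HCl).
So n(HCl) consumed by the sample = 0.02685 - 0.006566 = 0.02029 mol.
n(NaHCO3) = 0.02029 / 1 = 0.02029 mol.
mass = 0.02029 mol x 84.01 g/mol = 1.70 g.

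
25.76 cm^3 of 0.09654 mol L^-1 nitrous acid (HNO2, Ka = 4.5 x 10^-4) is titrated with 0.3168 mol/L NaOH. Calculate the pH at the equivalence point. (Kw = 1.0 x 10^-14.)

n(HNO2) = 0.09654 x 0.02576 = 0.002487 mol; V(NaOH) at equivalence = 0.002487/0.3168 = 0.007850 L.
At equivalence all the acid is converted to NO2-; total volume = 0.02576 + 0.007850 = 0.03361 L, so [NO2-] = 0.002487/0.03361 = 0.07399 M.
Kb = Kw/Ka = 1.0e-14 / 4.5 x 10^-4 = 2.22e-11.
[OH^-] = sqrt(Kb x [NO2-]) = sqrt(2.22e-11 x 0.07399) = 1.28e-6 M.
pOH = 5.89, so pH = 14.00 - 5.89 = 8.11.

8.11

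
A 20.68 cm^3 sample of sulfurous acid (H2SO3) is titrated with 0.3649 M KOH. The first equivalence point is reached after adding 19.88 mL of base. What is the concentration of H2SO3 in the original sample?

n(KOH) = 0.3649 x 0.01988 = 0.007254 mol.
At the first equivalence point, 1 mol OH^- react per mol H2SO3, so n(H2SO3) = 0.007254 / 1 = 0.007254 mol.
[H2SO3] = 0.007254 / 0.02068 L = 0.351 M.

0.351 M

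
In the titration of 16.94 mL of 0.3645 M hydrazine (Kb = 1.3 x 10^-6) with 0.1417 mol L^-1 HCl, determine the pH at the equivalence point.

4.55

n(N2H4) = 0.3645 x 0.01694 = 0.006175 mol; V(HCl) at equivalence = 0.006175/0.1417 = 0.04358 L.
At equivalence the base is fully converted to N2H5+; total volume = 0.06052 L, so [N2H5+] = 0.006175/0.06052 = 0.1020 M.
Ka(N2H5+) = Kw/Kb = 1.0e-14 / 1.3 x 10^-6 = 7.69e-9.
[H^+] = sqrt(Ka x [N2H5+]) = sqrt(7.69e-9 x 0.1020) = 2.80e-5 M.
pH = -log(2.80e-5) = 4.55.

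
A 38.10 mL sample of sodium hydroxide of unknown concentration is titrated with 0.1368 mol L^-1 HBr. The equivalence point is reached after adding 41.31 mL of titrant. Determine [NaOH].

0.148 M

n(HBr) delivered = 0.1368 x 0.04131 = 0.005651 mol.
For a 1:1 reaction, n(NaOH) = 0.005651 mol.
[NaOH] = 0.005651 mol / 0.03810 L = 0.148 M.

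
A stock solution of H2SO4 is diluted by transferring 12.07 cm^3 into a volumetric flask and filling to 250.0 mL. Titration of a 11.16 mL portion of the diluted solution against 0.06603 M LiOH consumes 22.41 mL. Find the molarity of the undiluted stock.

1.37 M

n(LiOH) = 0.06603 x 0.02241 = 0.001480 mol.
n(H2SO4) in the aliquot = 0.001480 x 1/2 = 0.0007399 mol.
[diluted H2SO4] = 0.0007399 / 0.01116 = 0.06630 M.
Dilution factor = 250.0/12.07 = 20.71, so [stock] = 0.06630 x 20.71 = 1.37 M.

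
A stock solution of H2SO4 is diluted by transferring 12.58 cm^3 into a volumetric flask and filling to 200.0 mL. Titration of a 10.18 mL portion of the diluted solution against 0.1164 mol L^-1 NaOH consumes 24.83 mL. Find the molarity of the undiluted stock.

n(NaOH) = 0.1164 x 0.02483 = 0.002890 mol.
n(H2SO4) in the aliquot = 0.002890 x 1/2 = 0.001445 mol.
[diluted H2SO4] = 0.001445 / 0.01018 = 0.1420 M.
Dilution factor = 200.0/12.58 = 15.90, so [stock] = 0.1420 x 15.90 = 2.26 M.

2.26 M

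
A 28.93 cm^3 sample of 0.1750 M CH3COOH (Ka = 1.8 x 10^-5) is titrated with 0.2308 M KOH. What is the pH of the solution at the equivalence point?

n(CH3COOH) = 0.1750 x 0.02893 = 0.005063 mol; V(KOH) at equivalence = 0.005063/0.2308 = 0.02194 L.
At equivalence all the acid is converted to CH3COO-; total volume = 0.02893 + 0.02194 = 0.05087 L, so [CH3COO-] = 0.005063/0.05087 = 0.09953 M.
Kb = Kw/Ka = 1.0e-14 / 1.8 x 10^-5 = 5.56e-10.
[OH^-] = sqrt(Kb x [CH3COO-]) = sqrt(5.56e-10 x 0.09953) = 7.44e-6 M.
pOH = 5.13, so pH = 14.00 - 5.13 = 8.87.

8.87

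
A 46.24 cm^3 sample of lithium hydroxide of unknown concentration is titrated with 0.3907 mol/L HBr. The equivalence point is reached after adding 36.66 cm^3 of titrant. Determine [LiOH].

n(HBr) delivered = 0.3907 x 0.03666 = 0.01432 mol.
For a 1:1 reaction, n(LiOH) = 0.01432 mol.
[LiOH] = 0.01432 mol / 0.04624 L = 0.310 M.

0.310 M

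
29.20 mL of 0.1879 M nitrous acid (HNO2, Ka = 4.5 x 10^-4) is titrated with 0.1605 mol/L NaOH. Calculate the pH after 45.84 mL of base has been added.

12.40

n(acid) = 0.1879 x 0.02920 = 0.005487 mol; n(NaOH) added = 0.1605 x 0.04584 = 0.007357 mol.
Base is in excess by 0.007357 - 0.005487 = 0.001871 mol in a total volume of 0.07504 L.
[OH^-] = 0.001871/0.07504 = 0.02493 M, so pOH = 1.60 and pH = 14.00 - 1.60 = 12.40.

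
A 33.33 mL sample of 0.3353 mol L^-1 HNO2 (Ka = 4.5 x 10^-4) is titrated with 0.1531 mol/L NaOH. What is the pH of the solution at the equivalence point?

8.18

n(HNO2) = 0.3353 x 0.03333 = 0.01118 mol; V(NaOH) at equivalence = 0.01118/0.1531 = 0.07300 L.
At equivalence all the acid is converted to NO2-; total volume = 0.03333 + 0.07300 = 0.1063 L, so [NO2-] = 0.01118/0.1063 = 0.1051 M.
Kb = Kw/Ka = 1.0e-14 / 4.5 x 10^-4 = 2.22e-11.
[OH^-] = sqrt(Kb x [NO2-]) = sqrt(2.22e-11 x 0.1051) = 1.53e-6 M.
pOH = 5.82, so pH = 14.00 - 5.82 = 8.18.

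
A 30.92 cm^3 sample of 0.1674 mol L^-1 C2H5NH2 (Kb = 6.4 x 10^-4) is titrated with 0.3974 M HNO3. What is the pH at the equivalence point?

n(C2H5NH2) = 0.1674 x 0.03092 = 0.005176 mol; V(HNO3) at equivalence = 0.005176/0.3974 = 0.01302 L.
At equivalence the base is fully converted to C2H5NH3+; total volume = 0.04394 L, so [C2H5NH3+] = 0.005176/0.04394 = 0.1178 M.
Ka(C2H5NH3+) = Kw/Kb = 1.0e-14 / 6.4 x 10^-4 = 1.56e-11.
[H^+] = sqrt(Ka x [C2H5NH3+]) = sqrt(1.56e-11 x 0.1178) = 1.36e-6 M.
pH = -log(1.36e-6) = 5.87.

5.87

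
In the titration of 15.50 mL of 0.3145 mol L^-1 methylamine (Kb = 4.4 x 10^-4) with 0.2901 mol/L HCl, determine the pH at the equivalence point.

n(CH3NH2) = 0.3145 x 0.01550 = 0.004875 mol; V(HCl) at equivalence = 0.004875/0.2901 = 0.01680 L.
At equivalence the base is fully converted to CH3NH3+; total volume = 0.03230 L, so [CH3NH3+] = 0.004875/0.03230 = 0.1509 M.
Ka(CH3NH3+) = Kw/Kb = 1.0e-14 / 4.4 x 10^-4 = 2.27e-11.
[H^+] = sqrt(Ka x [CH3NH3+]) = sqrt(2.27e-11 x 0.1509) = 1.85e-6 M.
pH = -log(1.85e-6) = 5.73.

5.73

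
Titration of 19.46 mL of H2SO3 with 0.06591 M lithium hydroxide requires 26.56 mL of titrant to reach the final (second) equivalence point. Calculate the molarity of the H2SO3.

n(LiOH) = 0.06591 x 0.02656 = 0.001751 mol.
At the final (second) equivalence point, 2 mol OH^- react per mol H2SO3, so n(H2SO3) = 0.001751 / 2 = 0.0008753 mol.
[H2SO3] = 0.0008753 / 0.01946 L = 0.0450 M.

0.0450 M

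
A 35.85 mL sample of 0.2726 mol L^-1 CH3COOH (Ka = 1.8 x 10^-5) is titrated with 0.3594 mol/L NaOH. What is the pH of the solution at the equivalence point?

n(CH3COOH) = 0.2726 x 0.03585 = 0.009773 mol; V(NaOH) at equivalence = 0.009773/0.3594 = 0.02719 L.
At equivalence all the acid is converted to CH3COO-; total volume = 0.03585 + 0.02719 = 0.06304 L, so [CH3COO-] = 0.009773/0.06304 = 0.1550 M.
Kb = Kw/Ka = 1.0e-14 / 1.8 x 10^-5 = 5.56e-10.
[OH^-] = sqrt(Kb x [CH3COO-]) = sqrt(5.56e-10 x 0.1550) = 9.28e-6 M.
pOH = 5.03, so pH = 14.00 - 5.03 = 8.97.

8.97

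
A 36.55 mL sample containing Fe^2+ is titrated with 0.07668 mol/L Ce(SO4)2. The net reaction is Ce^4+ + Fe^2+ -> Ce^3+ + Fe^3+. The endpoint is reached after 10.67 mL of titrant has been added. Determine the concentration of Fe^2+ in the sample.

n(Ce(SO4)2) = 0.07668 x 0.01067 = 0.0008182 mol.
From the balanced equation, 1 mol Ce(SO4)2 reacts with 1 mol Fe^2+, so n(Fe^2+) = 0.0008182 x 1/1 = 0.0008182 mol.
[Fe^2+] = 0.0008182 / 0.03655 L = 0.0224 M.

0.0224 M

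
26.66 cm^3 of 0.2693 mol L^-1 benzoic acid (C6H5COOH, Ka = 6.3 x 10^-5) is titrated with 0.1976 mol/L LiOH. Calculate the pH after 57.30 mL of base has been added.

n(acid) = 0.2693 x 0.02666 = 0.007180 mol; n(LiOH) added = 0.1976 x 0.05730 = 0.01132 mol.
Base is in excess by 0.01132 - 0.007180 = 0.004143 mol in a total volume of 0.08396 L.
[OH^-] = 0.004143/0.08396 = 0.04934 M, so pOH = 1.31 and pH = 14.00 - 1.31 = 12.69.

12.69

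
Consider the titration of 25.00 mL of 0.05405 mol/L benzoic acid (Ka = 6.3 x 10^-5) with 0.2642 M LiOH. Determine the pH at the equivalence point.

n(C6H5COOH) = 0.05405 x 0.02500 = 0.001351 mol; V(LiOH) at equivalence = 0.001351/0.2642 = 0.005114 L.
At equivalence all the acid is converted to C6H5COO-; total volume = 0.02500 + 0.005114 = 0.03011 L, so [C6H5COO-] = 0.001351/0.03011 = 0.04487 M.
Kb = Kw/Ka = 1.0e-14 / 6.3 x 10^-5 = 1.59e-10.
[OH^-] = sqrt(Kb x [C6H5COO-]) = sqrt(1.59e-10 x 0.04487) = 2.67e-6 M.
pOH = 5.57, so pH = 14.00 - 5.57 = 8.43.

8.43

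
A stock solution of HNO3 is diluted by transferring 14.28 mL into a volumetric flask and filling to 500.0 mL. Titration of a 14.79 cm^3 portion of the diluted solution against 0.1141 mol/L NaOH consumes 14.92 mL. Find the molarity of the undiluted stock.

n(NaOH) = 0.1141 x 0.01492 = 0.001702 mol.
n(HNO3) in the aliquot = 0.001702 mol.
[diluted HNO3] = 0.001702 / 0.01479 = 0.1151 M.
Dilution factor = 500.0/14.28 = 35.01, so [stock] = 0.1151 x 35.01 = 4.03 M.

4.03 M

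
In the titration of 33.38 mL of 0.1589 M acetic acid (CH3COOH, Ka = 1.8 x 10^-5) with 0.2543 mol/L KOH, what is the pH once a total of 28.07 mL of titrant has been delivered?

n(acid) = 0.1589 x 0.03338 = 0.005304 mol; n(KOH) added = 0.2543 x 0.02807 = 0.007138 mol.
Base is in excess by 0.007138 - 0.005304 = 0.001834 mol in a total volume of 0.06145 L.
[OH^-] = 0.001834/0.06145 = 0.02985 M, so pOH = 1.53 and pH = 14.00 - 1.53 = 12.47.

12.47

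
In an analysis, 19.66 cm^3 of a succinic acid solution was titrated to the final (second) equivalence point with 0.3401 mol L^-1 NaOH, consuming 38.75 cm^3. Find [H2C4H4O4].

0.335 M

n(NaOH) = 0.3401 x 0.03875 = 0.01318 mol.
At the final (second) equivalence point, 2 mol OH^- react per mol H2C4H4O4, so n(H2C4H4O4) = 0.01318 / 2 = 0.006589 mol.
[H2C4H4O4] = 0.006589 / 0.01966 L = 0.335 M.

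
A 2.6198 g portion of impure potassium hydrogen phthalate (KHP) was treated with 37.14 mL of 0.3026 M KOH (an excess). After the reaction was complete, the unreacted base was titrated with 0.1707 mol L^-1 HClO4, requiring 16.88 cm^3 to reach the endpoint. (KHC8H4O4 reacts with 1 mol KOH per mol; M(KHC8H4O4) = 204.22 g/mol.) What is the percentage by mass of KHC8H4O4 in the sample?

Total n(KOH) added = 0.3026 x 0.03714 = 0.01124 mol.
n(HClO4) used = 0.1707 x 0.01688 = 0.002881 mol, which equals the excess n(KOH).
So n(KOH) consumed by the sample = 0.01124 - 0.002881 = 0.008357 mol.
n(KHC8H4O4) = 0.008357 / 1 = 0.008357 mol.
mass KHC8H4O4 = 0.008357 x 204.22 = 1.707 g, so %KHC8H4O4 = 1.707/2.6198 x 100 = 65.1%.

65.1%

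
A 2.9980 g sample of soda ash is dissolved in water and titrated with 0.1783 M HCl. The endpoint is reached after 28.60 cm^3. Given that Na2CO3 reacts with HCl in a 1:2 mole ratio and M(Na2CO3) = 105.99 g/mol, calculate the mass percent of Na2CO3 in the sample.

n(HCl) = 0.1783 x 0.02860 = 0.005099 mol.
n(Na2CO3) = 0.005099 / 2 = 0.002550 mol.
mass of Na2CO3 = 0.002550 x 105.99 = 0.2702 g.
% purity = 0.2702 / 2.9980 x 100 = 9.01%.

9.01%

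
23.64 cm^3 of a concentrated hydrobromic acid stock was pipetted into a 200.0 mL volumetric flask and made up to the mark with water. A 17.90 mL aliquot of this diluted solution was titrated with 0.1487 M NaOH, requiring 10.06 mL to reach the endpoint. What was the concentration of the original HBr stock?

0.707 M

n(NaOH) = 0.1487 x 0.01006 = 0.001496 mol.
n(HBr) in the aliquot = 0.001496 mol.
[diluted HBr] = 0.001496 / 0.01790 = 0.08357 M.
Dilution factor = 200.0/23.64 = 8.460, so [stock] = 0.08357 x 8.460 = 0.707 M.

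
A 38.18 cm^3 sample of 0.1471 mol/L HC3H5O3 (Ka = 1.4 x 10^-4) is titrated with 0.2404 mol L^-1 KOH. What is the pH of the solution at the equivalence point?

n(HC3H5O3) = 0.1471 x 0.03818 = 0.005616 mol; V(KOH) at equivalence = 0.005616/0.2404 = 0.02336 L.
At equivalence all the acid is converted to C3H5O3-; total volume = 0.03818 + 0.02336 = 0.06154 L, so [C3H5O3-] = 0.005616/0.06154 = 0.09126 M.
Kb = Kw/Ka = 1.0e-14 / 1.4 x 10^-4 = 7.14e-11.
[OH^-] = sqrt(Kb x [C3H5O3-]) = sqrt(7.14e-11 x 0.09126) = 2.55e-6 M.
pOH = 5.59, so pH = 14.00 - 5.59 = 8.41.

8.41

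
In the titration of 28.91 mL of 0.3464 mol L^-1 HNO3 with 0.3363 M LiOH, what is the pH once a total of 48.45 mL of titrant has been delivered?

n(acid) = 0.3464 x 0.02891 = 0.01001 mol; n(LiOH) added = 0.3363 x 0.04845 = 0.01629 mol.
Base is in excess by 0.01629 - 0.01001 = 0.006279 mol in a total volume of 0.07736 L.
[OH^-] = 0.006279/0.07736 = 0.08117 M, so pOH = 1.09 and pH = 14.00 - 1.09 = 12.91.

12.91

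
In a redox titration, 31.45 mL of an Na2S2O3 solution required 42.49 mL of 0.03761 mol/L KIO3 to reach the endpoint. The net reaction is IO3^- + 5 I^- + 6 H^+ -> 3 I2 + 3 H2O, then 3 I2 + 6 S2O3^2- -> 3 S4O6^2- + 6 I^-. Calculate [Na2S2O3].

0.305 M

n(KIO3) = 0.03761 x 0.04249 = 0.001598 mol.
From the balanced equation, 1 mol KIO3 reacts with 6 mol Na2S2O3, so n(Na2S2O3) = 0.001598 x 6/1 = 0.009588 mol.
[Na2S2O3] = 0.009588 / 0.03145 L = 0.305 M.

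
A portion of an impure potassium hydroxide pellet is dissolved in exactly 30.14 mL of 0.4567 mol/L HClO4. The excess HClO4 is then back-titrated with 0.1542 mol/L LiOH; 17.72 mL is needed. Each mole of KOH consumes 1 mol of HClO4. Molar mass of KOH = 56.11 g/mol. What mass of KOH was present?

0.619 g

Total n(HClO4) added = 0.4567 x 0.03014 = 0.01376 mol.
n(LiOH) used = 0.1542 x 0.01772 = 0.002732 mol, which equals the excess n(HClO4).
So n(HClO4) consumed by the sample = 0.01376 - 0.002732 = 0.01103 mol.
n(KOH) = 0.01103 / 1 = 0.01103 mol.
mass = 0.01103 mol x 56.11 g/mol = 0.619 g.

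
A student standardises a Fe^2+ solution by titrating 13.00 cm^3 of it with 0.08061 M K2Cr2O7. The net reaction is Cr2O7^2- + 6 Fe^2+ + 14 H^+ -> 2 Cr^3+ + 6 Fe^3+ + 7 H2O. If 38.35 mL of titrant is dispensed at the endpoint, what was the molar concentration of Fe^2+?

n(K2Cr2O7) = 0.08061 x 0.03835 = 0.003091 mol.
From the balanced equation, 1 mol K2Cr2O7 reacts with 6 mol Fe^2+, so n(Fe^2+) = 0.003091 x 6/1 = 0.01855 mol.
[Fe^2+] = 0.01855 / 0.01300 L = 1.43 M.

1.43 M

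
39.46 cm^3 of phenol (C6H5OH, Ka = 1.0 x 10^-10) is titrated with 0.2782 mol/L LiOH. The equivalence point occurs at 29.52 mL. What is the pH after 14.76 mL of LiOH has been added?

10.00

14.76 mL is exactly half the equivalence volume (29.52/2), i.e. the half-equivalence point.
There, n(HA) = n(A^-), so pH = pKa = -log(1.0 x 10^-10) = 10.00.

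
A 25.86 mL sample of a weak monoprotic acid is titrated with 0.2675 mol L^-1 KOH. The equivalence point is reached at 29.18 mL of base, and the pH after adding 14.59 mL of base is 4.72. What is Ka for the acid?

1.9 x 10^-5

14.59 mL is half of the equivalence volume, so this is the half-equivalence point where [HA] = [A^-].
At half-equivalence pH = pKa, so pKa = 4.72.
Ka = 10^(-4.72) = 1.9 x 10^-5.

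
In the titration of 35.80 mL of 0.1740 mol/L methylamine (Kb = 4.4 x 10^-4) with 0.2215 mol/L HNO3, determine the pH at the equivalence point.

n(CH3NH2) = 0.1740 x 0.03580 = 0.006229 mol; V(HNO3) at equivalence = 0.006229/0.2215 = 0.02812 L.
At equivalence the base is fully converted to CH3NH3+; total volume = 0.06392 L, so [CH3NH3+] = 0.006229/0.06392 = 0.09745 M.
Ka(CH3NH3+) = Kw/Kb = 1.0e-14 / 4.4 x 10^-4 = 2.27e-11.
[H^+] = sqrt(Ka x [CH3NH3+]) = sqrt(2.27e-11 x 0.09745) = 1.49e-6 M.
pH = -log(1.49e-6) = 5.83.

5.83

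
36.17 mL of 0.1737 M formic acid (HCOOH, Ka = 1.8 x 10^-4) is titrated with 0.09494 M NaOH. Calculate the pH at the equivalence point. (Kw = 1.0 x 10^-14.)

n(HCOOH) = 0.1737 x 0.03617 = 0.006283 mol; V(NaOH) at equivalence = 0.006283/0.09494 = 0.06618 L.
At equivalence all the acid is converted to HCOO-; total volume = 0.03617 + 0.06618 = 0.1023 L, so [HCOO-] = 0.006283/0.1023 = 0.06139 M.
Kb = Kw/Ka = 1.0e-14 / 1.8 x 10^-4 = 5.56e-11.
[OH^-] = sqrt(Kb x [HCOO-]) = sqrt(5.56e-11 x 0.06139) = 1.85e-6 M.
pOH = 5.73, so pH = 14.00 - 5.73 = 8.27.

8.27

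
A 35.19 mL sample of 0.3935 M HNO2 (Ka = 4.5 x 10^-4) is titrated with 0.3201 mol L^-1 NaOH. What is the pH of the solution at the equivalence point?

n(HNO2) = 0.3935 x 0.03519 = 0.01385 mol; V(NaOH) at equivalence = 0.01385/0.3201 = 0.04326 L.
At equivalence all the acid is converted to NO2-; total volume = 0.03519 + 0.04326 = 0.07845 L, so [NO2-] = 0.01385/0.07845 = 0.1765 M.
Kb = Kw/Ka = 1.0e-14 / 4.5 x 10^-4 = 2.22e-11.
[OH^-] = sqrt(Kb x [NO2-]) = sqrt(2.22e-11 x 0.1765) = 1.98e-6 M.
pOH = 5.70, so pH = 14.00 - 5.70 = 8.30.

8.30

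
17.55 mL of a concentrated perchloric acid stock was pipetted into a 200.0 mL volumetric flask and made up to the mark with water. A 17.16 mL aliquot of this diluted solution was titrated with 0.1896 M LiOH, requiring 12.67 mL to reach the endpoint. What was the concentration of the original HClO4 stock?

n(LiOH) = 0.1896 x 0.01267 = 0.002402 mol.
n(HClO4) in the aliquot = 0.002402 mol.
[diluted HClO4] = 0.002402 / 0.01716 = 0.1400 M.
Dilution factor = 200.0/17.55 = 11.40, so [stock] = 0.1400 x 11.40 = 1.60 M.

1.60 M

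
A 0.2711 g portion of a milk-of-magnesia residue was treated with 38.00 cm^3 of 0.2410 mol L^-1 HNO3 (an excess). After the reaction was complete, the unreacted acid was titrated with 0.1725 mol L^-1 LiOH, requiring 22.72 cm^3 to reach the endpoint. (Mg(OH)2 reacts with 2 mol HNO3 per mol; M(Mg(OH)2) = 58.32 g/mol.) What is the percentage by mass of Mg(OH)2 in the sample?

Total n(HNO3) added = 0.2410 x 0.03800 = 0.009158 mol.
n(LiOH) used = 0.1725 x 0.02272 = 0.003919 mol, which equals the excess n(HNO3).
So n(HNO3) consumed by the sample = 0.009158 - 0.003919 = 0.005239 mol.
n(Mg(OH)2) = 0.005239 / 2 = 0.002619 mol.
mass Mg(OH)2 = 0.002619 x 58.32 = 0.1528 g, so %Mg(OH)2 = 0.1528/0.2711 x 100 = 56.3%.

56.3%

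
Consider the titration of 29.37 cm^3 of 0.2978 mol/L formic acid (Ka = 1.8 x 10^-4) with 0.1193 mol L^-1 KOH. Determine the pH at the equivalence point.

n(HCOOH) = 0.2978 x 0.02937 = 0.008746 mol; V(KOH) at equivalence = 0.008746/0.1193 = 0.07331 L.
At equivalence all the acid is converted to HCOO-; total volume = 0.02937 + 0.07331 = 0.1027 L, so [HCOO-] = 0.008746/0.1027 = 0.08518 M.
Kb = Kw/Ka = 1.0e-14 / 1.8 x 10^-4 = 5.56e-11.
[OH^-] = sqrt(Kb x [HCOO-]) = sqrt(5.56e-11 x 0.08518) = 2.18e-6 M.
pOH = 5.66, so pH = 14.00 - 5.66 = 8.34.

8.34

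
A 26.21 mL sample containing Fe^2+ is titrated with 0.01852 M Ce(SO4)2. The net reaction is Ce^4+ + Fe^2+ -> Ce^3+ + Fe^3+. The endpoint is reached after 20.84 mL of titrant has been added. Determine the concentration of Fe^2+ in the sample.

n(Ce(SO4)2) = 0.01852 x 0.02084 = 0.0003860 mol.
From the balanced equation, 1 mol Ce(SO4)2 reacts with 1 mol Fe^2+, so n(Fe^2+) = 0.0003860 x 1/1 = 0.0003860 mol.
[Fe^2+] = 0.0003860 / 0.02621 L = 0.0147 M.

0.0147 M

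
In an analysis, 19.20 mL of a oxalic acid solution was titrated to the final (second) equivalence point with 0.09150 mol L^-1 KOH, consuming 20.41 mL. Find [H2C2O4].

0.0486 M

n(KOH) = 0.09150 x 0.02041 = 0.001868 mol.
At the final (second) equivalence point, 2 mol OH^- react per mol H2C2O4, so n(H2C2O4) = 0.001868 / 2 = 0.0009338 mol.
[H2C2O4] = 0.0009338 / 0.01920 L = 0.0486 M.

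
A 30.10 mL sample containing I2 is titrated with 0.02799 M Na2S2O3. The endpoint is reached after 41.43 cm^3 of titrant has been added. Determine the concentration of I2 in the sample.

n(Na2S2O3) = 0.02799 x 0.04143 = 0.001160 mol.
From the balanced equation, 2 mol Na2S2O3 reacts with 1 mol I2, so n(I2) = 0.001160 x 1/2 = 0.0005798 mol.
[I2] = 0.0005798 / 0.03010 L = 0.0193 M.

0.0193 M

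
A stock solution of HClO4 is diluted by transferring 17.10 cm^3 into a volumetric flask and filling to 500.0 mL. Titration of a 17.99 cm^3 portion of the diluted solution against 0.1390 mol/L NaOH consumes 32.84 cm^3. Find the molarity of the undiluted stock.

7.42 M

n(NaOH) = 0.1390 x 0.03284 = 0.004565 mol.
n(HClO4) in the aliquot = 0.004565 mol.
[diluted HClO4] = 0.004565 / 0.01799 = 0.2537 M.
Dilution factor = 500.0/17.10 = 29.24, so [stock] = 0.2537 x 29.24 = 7.42 M.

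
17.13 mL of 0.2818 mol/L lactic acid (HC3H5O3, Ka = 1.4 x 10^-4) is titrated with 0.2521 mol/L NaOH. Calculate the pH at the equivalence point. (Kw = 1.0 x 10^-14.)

8.49

n(HC3H5O3) = 0.2818 x 0.01713 = 0.004827 mol; V(NaOH) at equivalence = 0.004827/0.2521 = 0.01915 L.
At equivalence all the acid is converted to C3H5O3-; total volume = 0.01713 + 0.01915 = 0.03628 L, so [C3H5O3-] = 0.004827/0.03628 = 0.1331 M.
Kb = Kw/Ka = 1.0e-14 / 1.4 x 10^-4 = 7.14e-11.
[OH^-] = sqrt(Kb x [C3H5O3-]) = sqrt(7.14e-11 x 0.1331) = 3.08e-6 M.
pOH = 5.51, so pH = 14.00 - 5.51 = 8.49.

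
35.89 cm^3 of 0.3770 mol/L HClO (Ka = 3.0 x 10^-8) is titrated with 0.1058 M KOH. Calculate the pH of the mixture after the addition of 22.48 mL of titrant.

Initial n(HClO) = 0.3770 x 0.03589 = 0.01353 mol.
n(KOH) added = 0.1058 x 0.02248 = 0.002378 mol, converting that many moles of HClO to ClO-.
Remaining n(HClO) = 0.01115 mol; n(ClO-) = 0.002378 mol.
By Henderson-Hasselbalch, pH = pKa + log([A^-]/[HA]) = 7.52 + log(0.002378/0.01115) = 7.52 + (-0.67) = 6.85.

6.85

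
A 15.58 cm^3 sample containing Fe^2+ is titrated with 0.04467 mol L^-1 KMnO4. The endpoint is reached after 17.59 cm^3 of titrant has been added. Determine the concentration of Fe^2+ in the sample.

n(KMnO4) = 0.04467 x 0.01759 = 0.0007857 mol.
From the balanced equation, 1 mol KMnO4 reacts with 5 mol Fe^2+, so n(Fe^2+) = 0.0007857 x 5/1 = 0.003929 mol.
[Fe^2+] = 0.003929 / 0.01558 L = 0.252 M.

0.252 M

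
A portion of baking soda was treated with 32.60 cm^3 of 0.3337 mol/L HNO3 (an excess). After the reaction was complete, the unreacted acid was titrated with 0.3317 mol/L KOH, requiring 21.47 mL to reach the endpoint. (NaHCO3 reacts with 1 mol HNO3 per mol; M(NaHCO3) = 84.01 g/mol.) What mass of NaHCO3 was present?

Total n(HNO3) added = 0.3337 x 0.03260 = 0.01088 mol.
n(KOH) used = 0.3317 x 0.02147 = 0.007122 mol, which equals the excess n(HNO3).
So n(HNO3) consumed by the sample = 0.01088 - 0.007122 = 0.003757 mol.
n(NaHCO3) = 0.003757 / 1 = 0.003757 mol.
mass = 0.003757 mol x 84.01 g/mol = 0.316 g.

0.316 g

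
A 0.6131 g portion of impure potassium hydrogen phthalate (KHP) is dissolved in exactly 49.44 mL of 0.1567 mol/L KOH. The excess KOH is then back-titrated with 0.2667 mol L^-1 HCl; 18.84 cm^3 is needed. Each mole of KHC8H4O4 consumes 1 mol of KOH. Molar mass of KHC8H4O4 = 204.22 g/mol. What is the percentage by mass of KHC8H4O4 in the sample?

Total n(KOH) added = 0.1567 x 0.04944 = 0.007747 mol.
n(HCl) used = 0.2667 x 0.01884 = 0.005025 mol, which equals the excess n(KOH).
So n(KOH) consumed by the sample = 0.007747 - 0.005025 = 0.002723 mol.
n(KHC8H4O4) = 0.002723 / 1 = 0.002723 mol.
mass KHC8H4O4 = 0.002723 x 204.22 = 0.5560 g, so %KHC8H4O4 = 0.5560/0.6131 x 100 = 90.7%.

90.7%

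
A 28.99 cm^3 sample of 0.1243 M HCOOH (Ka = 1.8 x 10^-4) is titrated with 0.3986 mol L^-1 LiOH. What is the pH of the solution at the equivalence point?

n(HCOOH) = 0.1243 x 0.02899 = 0.003603 mol; V(LiOH) at equivalence = 0.003603/0.3986 = 0.009040 L.
At equivalence all the acid is converted to HCOO-; total volume = 0.02899 + 0.009040 = 0.03803 L, so [HCOO-] = 0.003603/0.03803 = 0.09475 M.
Kb = Kw/Ka = 1.0e-14 / 1.8 x 10^-4 = 5.56e-11.
[OH^-] = sqrt(Kb x [HCOO-]) = sqrt(5.56e-11 x 0.09475) = 2.29e-6 M.
pOH = 5.64, so pH = 14.00 - 5.64 = 8.36.

8.36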